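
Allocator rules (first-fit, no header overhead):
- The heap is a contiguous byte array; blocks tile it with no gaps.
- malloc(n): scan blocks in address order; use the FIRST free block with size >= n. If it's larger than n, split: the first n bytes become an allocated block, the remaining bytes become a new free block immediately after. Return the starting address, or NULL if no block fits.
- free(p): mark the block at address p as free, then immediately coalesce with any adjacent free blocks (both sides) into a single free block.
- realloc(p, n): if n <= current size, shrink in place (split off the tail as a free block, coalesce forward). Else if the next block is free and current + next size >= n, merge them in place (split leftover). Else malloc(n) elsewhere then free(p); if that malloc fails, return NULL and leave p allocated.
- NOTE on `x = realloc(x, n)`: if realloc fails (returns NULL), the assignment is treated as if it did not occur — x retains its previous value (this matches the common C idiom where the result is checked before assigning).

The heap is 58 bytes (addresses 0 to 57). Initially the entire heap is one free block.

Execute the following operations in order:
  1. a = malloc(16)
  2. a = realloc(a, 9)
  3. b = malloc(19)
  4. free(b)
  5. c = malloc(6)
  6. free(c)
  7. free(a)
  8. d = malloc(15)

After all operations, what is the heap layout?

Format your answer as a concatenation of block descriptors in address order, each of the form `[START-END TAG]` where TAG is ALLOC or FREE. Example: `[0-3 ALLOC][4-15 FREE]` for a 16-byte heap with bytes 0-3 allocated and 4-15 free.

Op 1: a = malloc(16) -> a = 0; heap: [0-15 ALLOC][16-57 FREE]
Op 2: a = realloc(a, 9) -> a = 0; heap: [0-8 ALLOC][9-57 FREE]
Op 3: b = malloc(19) -> b = 9; heap: [0-8 ALLOC][9-27 ALLOC][28-57 FREE]
Op 4: free(b) -> (freed b); heap: [0-8 ALLOC][9-57 FREE]
Op 5: c = malloc(6) -> c = 9; heap: [0-8 ALLOC][9-14 ALLOC][15-57 FREE]
Op 6: free(c) -> (freed c); heap: [0-8 ALLOC][9-57 FREE]
Op 7: free(a) -> (freed a); heap: [0-57 FREE]
Op 8: d = malloc(15) -> d = 0; heap: [0-14 ALLOC][15-57 FREE]

Answer: [0-14 ALLOC][15-57 FREE]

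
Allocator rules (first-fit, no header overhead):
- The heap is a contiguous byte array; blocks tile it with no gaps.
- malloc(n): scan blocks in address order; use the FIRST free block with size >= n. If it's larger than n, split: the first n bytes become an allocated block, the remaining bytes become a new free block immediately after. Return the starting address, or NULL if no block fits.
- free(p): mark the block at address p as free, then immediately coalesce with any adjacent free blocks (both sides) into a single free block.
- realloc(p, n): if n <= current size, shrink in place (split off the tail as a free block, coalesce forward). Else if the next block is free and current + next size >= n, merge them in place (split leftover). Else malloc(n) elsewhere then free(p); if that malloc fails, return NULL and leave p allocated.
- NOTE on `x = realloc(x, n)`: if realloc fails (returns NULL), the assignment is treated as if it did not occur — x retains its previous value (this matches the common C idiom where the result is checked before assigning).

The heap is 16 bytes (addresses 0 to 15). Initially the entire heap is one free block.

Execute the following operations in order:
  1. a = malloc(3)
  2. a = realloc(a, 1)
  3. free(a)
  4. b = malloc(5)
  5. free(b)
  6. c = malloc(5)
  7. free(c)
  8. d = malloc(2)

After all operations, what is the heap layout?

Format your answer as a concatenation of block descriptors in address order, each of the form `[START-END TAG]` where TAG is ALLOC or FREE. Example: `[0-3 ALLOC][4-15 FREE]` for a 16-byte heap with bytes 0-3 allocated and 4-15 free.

Answer: [0-1 ALLOC][2-15 FREE]

Derivation:
Op 1: a = malloc(3) -> a = 0; heap: [0-2 ALLOC][3-15 FREE]
Op 2: a = realloc(a, 1) -> a = 0; heap: [0-0 ALLOC][1-15 FREE]
Op 3: free(a) -> (freed a); heap: [0-15 FREE]
Op 4: b = malloc(5) -> b = 0; heap: [0-4 ALLOC][5-15 FREE]
Op 5: free(b) -> (freed b); heap: [0-15 FREE]
Op 6: c = malloc(5) -> c = 0; heap: [0-4 ALLOC][5-15 FREE]
Op 7: free(c) -> (freed c); heap: [0-15 FREE]
Op 8: d = malloc(2) -> d = 0; heap: [0-1 ALLOC][2-15 FREE]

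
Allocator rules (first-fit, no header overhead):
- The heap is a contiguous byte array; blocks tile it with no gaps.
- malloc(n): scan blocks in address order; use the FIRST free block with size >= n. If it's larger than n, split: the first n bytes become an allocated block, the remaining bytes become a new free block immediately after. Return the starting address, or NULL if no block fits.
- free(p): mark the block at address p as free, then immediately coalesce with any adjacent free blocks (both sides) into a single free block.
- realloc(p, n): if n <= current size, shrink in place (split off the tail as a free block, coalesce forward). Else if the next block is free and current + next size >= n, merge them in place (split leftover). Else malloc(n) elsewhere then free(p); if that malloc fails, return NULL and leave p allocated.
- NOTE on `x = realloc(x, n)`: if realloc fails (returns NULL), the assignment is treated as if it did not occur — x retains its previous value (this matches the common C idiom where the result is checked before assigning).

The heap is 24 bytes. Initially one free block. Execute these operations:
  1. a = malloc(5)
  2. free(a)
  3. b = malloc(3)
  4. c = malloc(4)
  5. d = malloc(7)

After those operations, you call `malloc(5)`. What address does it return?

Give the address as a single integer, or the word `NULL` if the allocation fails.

Op 1: a = malloc(5) -> a = 0; heap: [0-4 ALLOC][5-23 FREE]
Op 2: free(a) -> (freed a); heap: [0-23 FREE]
Op 3: b = malloc(3) -> b = 0; heap: [0-2 ALLOC][3-23 FREE]
Op 4: c = malloc(4) -> c = 3; heap: [0-2 ALLOC][3-6 ALLOC][7-23 FREE]
Op 5: d = malloc(7) -> d = 7; heap: [0-2 ALLOC][3-6 ALLOC][7-13 ALLOC][14-23 FREE]
malloc(5): first-fit scan over [0-2 ALLOC][3-6 ALLOC][7-13 ALLOC][14-23 FREE] -> 14

Answer: 14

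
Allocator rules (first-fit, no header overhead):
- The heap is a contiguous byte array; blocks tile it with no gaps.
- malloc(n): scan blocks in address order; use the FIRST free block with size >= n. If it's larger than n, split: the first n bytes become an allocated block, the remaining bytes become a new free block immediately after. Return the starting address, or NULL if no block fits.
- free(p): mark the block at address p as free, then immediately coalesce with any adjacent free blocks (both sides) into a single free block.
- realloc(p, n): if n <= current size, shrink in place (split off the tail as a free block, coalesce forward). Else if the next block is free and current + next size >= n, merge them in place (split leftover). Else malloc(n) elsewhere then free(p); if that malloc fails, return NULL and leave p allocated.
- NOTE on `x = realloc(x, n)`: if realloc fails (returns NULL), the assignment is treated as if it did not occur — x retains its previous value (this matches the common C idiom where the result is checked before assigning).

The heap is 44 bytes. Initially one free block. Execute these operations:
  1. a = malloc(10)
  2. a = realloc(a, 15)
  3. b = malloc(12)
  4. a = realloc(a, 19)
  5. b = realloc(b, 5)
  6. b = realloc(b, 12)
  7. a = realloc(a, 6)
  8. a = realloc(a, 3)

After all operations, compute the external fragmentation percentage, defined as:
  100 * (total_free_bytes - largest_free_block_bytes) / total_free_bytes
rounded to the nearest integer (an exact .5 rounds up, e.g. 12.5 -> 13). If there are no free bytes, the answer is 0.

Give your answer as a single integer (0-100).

Op 1: a = malloc(10) -> a = 0; heap: [0-9 ALLOC][10-43 FREE]
Op 2: a = realloc(a, 15) -> a = 0; heap: [0-14 ALLOC][15-43 FREE]
Op 3: b = malloc(12) -> b = 15; heap: [0-14 ALLOC][15-26 ALLOC][27-43 FREE]
Op 4: a = realloc(a, 19) -> NULL (a unchanged); heap: [0-14 ALLOC][15-26 ALLOC][27-43 FREE]
Op 5: b = realloc(b, 5) -> b = 15; heap: [0-14 ALLOC][15-19 ALLOC][20-43 FREE]
Op 6: b = realloc(b, 12) -> b = 15; heap: [0-14 ALLOC][15-26 ALLOC][27-43 FREE]
Op 7: a = realloc(a, 6) -> a = 0; heap: [0-5 ALLOC][6-14 FREE][15-26 ALLOC][27-43 FREE]
Op 8: a = realloc(a, 3) -> a = 0; heap: [0-2 ALLOC][3-14 FREE][15-26 ALLOC][27-43 FREE]
Free blocks: [12 17] total_free=29 largest=17 -> 100*(29-17)/29 = 1200/29 ≈ 41.379 -> rounds to 41

Answer: 41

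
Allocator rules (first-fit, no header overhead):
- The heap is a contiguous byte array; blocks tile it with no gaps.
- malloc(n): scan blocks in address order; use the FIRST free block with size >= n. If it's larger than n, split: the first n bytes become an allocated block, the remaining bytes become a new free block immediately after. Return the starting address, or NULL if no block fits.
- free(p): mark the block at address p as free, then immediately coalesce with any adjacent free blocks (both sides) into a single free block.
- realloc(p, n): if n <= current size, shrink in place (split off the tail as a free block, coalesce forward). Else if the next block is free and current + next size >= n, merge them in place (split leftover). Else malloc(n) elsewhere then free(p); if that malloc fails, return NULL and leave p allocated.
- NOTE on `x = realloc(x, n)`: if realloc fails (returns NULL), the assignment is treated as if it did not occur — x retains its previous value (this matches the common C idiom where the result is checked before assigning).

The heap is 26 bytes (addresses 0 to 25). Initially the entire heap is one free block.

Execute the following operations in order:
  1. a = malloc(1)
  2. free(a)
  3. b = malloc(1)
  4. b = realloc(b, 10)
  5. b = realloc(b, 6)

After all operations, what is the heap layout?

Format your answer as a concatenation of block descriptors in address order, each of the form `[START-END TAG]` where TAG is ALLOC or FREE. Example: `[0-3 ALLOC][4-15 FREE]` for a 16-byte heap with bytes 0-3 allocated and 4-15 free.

Op 1: a = malloc(1) -> a = 0; heap: [0-0 ALLOC][1-25 FREE]
Op 2: free(a) -> (freed a); heap: [0-25 FREE]
Op 3: b = malloc(1) -> b = 0; heap: [0-0 ALLOC][1-25 FREE]
Op 4: b = realloc(b, 10) -> b = 0; heap: [0-9 ALLOC][10-25 FREE]
Op 5: b = realloc(b, 6) -> b = 0; heap: [0-5 ALLOC][6-25 FREE]

Answer: [0-5 ALLOC][6-25 FREE]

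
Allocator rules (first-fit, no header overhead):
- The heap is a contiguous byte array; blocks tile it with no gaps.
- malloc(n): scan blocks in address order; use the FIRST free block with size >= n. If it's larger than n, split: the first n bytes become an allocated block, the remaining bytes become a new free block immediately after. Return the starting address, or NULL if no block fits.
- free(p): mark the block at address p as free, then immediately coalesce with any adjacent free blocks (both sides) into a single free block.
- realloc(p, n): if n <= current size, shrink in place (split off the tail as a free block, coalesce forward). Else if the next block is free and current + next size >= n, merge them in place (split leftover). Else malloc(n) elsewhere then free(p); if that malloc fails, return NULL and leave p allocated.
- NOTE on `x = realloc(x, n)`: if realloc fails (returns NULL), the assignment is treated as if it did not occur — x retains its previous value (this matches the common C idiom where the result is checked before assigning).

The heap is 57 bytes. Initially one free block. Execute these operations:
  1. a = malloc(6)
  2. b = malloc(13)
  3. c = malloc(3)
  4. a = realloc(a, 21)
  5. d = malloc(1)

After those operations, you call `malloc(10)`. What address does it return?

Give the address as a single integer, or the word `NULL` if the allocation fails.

Op 1: a = malloc(6) -> a = 0; heap: [0-5 ALLOC][6-56 FREE]
Op 2: b = malloc(13) -> b = 6; heap: [0-5 ALLOC][6-18 ALLOC][19-56 FREE]
Op 3: c = malloc(3) -> c = 19; heap: [0-5 ALLOC][6-18 ALLOC][19-21 ALLOC][22-56 FREE]
Op 4: a = realloc(a, 21) -> a = 22; heap: [0-5 FREE][6-18 ALLOC][19-21 ALLOC][22-42 ALLOC][43-56 FREE]
Op 5: d = malloc(1) -> d = 0; heap: [0-0 ALLOC][1-5 FREE][6-18 ALLOC][19-21 ALLOC][22-42 ALLOC][43-56 FREE]
malloc(10): first-fit scan over [0-0 ALLOC][1-5 FREE][6-18 ALLOC][19-21 ALLOC][22-42 ALLOC][43-56 FREE] -> 43

Answer: 43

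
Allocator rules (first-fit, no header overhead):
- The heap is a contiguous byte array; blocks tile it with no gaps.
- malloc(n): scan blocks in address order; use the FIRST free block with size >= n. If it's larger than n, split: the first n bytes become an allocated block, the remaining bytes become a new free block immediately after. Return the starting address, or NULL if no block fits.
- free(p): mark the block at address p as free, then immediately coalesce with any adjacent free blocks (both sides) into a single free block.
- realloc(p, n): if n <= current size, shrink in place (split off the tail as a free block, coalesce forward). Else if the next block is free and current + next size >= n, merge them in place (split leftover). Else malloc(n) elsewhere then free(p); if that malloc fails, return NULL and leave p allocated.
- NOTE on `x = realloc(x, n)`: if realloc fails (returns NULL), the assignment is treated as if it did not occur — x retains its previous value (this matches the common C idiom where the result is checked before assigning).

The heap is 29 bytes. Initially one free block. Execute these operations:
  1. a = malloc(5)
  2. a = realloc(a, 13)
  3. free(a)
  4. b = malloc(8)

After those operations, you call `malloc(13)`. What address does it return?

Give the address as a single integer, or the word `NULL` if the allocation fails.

Op 1: a = malloc(5) -> a = 0; heap: [0-4 ALLOC][5-28 FREE]
Op 2: a = realloc(a, 13) -> a = 0; heap: [0-12 ALLOC][13-28 FREE]
Op 3: free(a) -> (freed a); heap: [0-28 FREE]
Op 4: b = malloc(8) -> b = 0; heap: [0-7 ALLOC][8-28 FREE]
malloc(13): first-fit scan over [0-7 ALLOC][8-28 FREE] -> 8

Answer: 8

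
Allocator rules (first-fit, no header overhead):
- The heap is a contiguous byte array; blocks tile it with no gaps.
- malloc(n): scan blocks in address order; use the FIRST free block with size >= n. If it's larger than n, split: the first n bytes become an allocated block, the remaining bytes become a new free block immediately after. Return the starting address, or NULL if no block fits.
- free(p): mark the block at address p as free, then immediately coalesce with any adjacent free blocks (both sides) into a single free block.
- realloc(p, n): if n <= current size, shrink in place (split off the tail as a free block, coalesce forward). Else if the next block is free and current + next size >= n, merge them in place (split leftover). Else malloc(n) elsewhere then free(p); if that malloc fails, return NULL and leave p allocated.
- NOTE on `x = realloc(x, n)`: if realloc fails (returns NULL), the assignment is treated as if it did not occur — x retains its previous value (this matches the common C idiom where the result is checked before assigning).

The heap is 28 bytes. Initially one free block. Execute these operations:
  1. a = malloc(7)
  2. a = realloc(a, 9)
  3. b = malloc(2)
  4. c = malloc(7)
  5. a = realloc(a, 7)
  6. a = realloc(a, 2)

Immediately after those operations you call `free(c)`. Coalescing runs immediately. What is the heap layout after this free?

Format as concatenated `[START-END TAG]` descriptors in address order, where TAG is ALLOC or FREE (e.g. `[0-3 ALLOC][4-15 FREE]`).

Answer: [0-1 ALLOC][2-8 FREE][9-10 ALLOC][11-27 FREE]

Derivation:
Op 1: a = malloc(7) -> a = 0; heap: [0-6 ALLOC][7-27 FREE]
Op 2: a = realloc(a, 9) -> a = 0; heap: [0-8 ALLOC][9-27 FREE]
Op 3: b = malloc(2) -> b = 9; heap: [0-8 ALLOC][9-10 ALLOC][11-27 FREE]
Op 4: c = malloc(7) -> c = 11; heap: [0-8 ALLOC][9-10 ALLOC][11-17 ALLOC][18-27 FREE]
Op 5: a = realloc(a, 7) -> a = 0; heap: [0-6 ALLOC][7-8 FREE][9-10 ALLOC][11-17 ALLOC][18-27 FREE]
Op 6: a = realloc(a, 2) -> a = 0; heap: [0-1 ALLOC][2-8 FREE][9-10 ALLOC][11-17 ALLOC][18-27 FREE]
free(c): c = 11 -> block [11-17 ALLOC]; mark free, coalesce with adjacent free neighbors -> [0-1 ALLOC][2-8 FREE][9-10 ALLOC][11-27 FREE]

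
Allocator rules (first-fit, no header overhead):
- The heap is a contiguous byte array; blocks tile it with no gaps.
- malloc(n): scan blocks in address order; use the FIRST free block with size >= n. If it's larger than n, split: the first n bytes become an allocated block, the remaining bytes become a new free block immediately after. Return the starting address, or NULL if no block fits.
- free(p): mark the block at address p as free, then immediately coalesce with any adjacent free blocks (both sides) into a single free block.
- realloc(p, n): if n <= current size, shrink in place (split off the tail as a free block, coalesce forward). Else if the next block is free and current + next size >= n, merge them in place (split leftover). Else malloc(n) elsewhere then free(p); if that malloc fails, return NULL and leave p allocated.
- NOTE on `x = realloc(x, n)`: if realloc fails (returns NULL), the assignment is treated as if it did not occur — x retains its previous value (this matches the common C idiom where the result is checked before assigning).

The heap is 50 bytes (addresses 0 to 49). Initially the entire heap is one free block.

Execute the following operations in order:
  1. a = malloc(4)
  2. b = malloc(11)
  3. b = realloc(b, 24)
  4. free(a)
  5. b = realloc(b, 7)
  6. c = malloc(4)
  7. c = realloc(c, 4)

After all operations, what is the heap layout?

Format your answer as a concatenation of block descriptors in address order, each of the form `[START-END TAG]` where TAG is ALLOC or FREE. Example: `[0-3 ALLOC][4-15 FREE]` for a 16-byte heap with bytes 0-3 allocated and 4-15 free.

Op 1: a = malloc(4) -> a = 0; heap: [0-3 ALLOC][4-49 FREE]
Op 2: b = malloc(11) -> b = 4; heap: [0-3 ALLOC][4-14 ALLOC][15-49 FREE]
Op 3: b = realloc(b, 24) -> b = 4; heap: [0-3 ALLOC][4-27 ALLOC][28-49 FREE]
Op 4: free(a) -> (freed a); heap: [0-3 FREE][4-27 ALLOC][28-49 FREE]
Op 5: b = realloc(b, 7) -> b = 4; heap: [0-3 FREE][4-10 ALLOC][11-49 FREE]
Op 6: c = malloc(4) -> c = 0; heap: [0-3 ALLOC][4-10 ALLOC][11-49 FREE]
Op 7: c = realloc(c, 4) -> c = 0; heap: [0-3 ALLOC][4-10 ALLOC][11-49 FREE]

Answer: [0-3 ALLOC][4-10 ALLOC][11-49 FREE]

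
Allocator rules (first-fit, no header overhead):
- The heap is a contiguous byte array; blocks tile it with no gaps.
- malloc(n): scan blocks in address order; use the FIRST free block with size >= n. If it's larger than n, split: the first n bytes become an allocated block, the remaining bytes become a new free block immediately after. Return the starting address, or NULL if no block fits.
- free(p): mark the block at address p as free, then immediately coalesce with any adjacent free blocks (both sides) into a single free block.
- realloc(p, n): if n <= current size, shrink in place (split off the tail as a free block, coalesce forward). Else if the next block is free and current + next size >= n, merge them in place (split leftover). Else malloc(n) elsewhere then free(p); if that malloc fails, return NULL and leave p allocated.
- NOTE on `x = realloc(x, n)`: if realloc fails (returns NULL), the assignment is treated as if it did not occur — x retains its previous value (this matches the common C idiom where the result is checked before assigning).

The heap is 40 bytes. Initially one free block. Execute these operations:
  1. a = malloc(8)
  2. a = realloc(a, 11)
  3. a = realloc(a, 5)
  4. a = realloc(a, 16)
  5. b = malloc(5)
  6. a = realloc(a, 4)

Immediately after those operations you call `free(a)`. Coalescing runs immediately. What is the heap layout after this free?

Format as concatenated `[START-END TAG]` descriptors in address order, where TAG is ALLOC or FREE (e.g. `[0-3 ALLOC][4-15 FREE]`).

Op 1: a = malloc(8) -> a = 0; heap: [0-7 ALLOC][8-39 FREE]
Op 2: a = realloc(a, 11) -> a = 0; heap: [0-10 ALLOC][11-39 FREE]
Op 3: a = realloc(a, 5) -> a = 0; heap: [0-4 ALLOC][5-39 FREE]
Op 4: a = realloc(a, 16) -> a = 0; heap: [0-15 ALLOC][16-39 FREE]
Op 5: b = malloc(5) -> b = 16; heap: [0-15 ALLOC][16-20 ALLOC][21-39 FREE]
Op 6: a = realloc(a, 4) -> a = 0; heap: [0-3 ALLOC][4-15 FREE][16-20 ALLOC][21-39 FREE]
free(a): a = 0 -> block [0-3 ALLOC]; mark free, coalesce with adjacent free neighbors -> [0-15 FREE][16-20 ALLOC][21-39 FREE]

Answer: [0-15 FREE][16-20 ALLOC][21-39 FREE]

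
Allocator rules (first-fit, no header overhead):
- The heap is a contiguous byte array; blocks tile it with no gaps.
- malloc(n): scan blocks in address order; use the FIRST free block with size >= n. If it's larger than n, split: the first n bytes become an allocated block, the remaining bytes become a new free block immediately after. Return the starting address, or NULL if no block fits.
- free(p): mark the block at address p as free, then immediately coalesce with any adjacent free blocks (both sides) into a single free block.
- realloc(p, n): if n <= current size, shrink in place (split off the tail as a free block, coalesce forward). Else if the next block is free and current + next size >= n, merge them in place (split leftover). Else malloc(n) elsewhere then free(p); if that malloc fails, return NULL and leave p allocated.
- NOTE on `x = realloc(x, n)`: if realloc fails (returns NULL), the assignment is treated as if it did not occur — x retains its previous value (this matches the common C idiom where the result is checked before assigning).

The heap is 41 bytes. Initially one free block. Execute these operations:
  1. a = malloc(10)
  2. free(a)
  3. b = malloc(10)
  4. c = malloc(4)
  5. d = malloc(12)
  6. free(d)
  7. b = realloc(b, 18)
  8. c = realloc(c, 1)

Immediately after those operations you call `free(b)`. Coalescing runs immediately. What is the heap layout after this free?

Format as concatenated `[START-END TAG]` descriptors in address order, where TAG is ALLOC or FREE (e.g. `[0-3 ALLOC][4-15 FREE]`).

Answer: [0-9 FREE][10-10 ALLOC][11-40 FREE]

Derivation:
Op 1: a = malloc(10) -> a = 0; heap: [0-9 ALLOC][10-40 FREE]
Op 2: free(a) -> (freed a); heap: [0-40 FREE]
Op 3: b = malloc(10) -> b = 0; heap: [0-9 ALLOC][10-40 FREE]
Op 4: c = malloc(4) -> c = 10; heap: [0-9 ALLOC][10-13 ALLOC][14-40 FREE]
Op 5: d = malloc(12) -> d = 14; heap: [0-9 ALLOC][10-13 ALLOC][14-25 ALLOC][26-40 FREE]
Op 6: free(d) -> (freed d); heap: [0-9 ALLOC][10-13 ALLOC][14-40 FREE]
Op 7: b = realloc(b, 18) -> b = 14; heap: [0-9 FREE][10-13 ALLOC][14-31 ALLOC][32-40 FREE]
Op 8: c = realloc(c, 1) -> c = 10; heap: [0-9 FREE][10-10 ALLOC][11-13 FREE][14-31 ALLOC][32-40 FREE]
free(b): b = 14 -> block [14-31 ALLOC]; mark free, coalesce with adjacent free neighbors -> [0-9 FREE][10-10 ALLOC][11-40 FREE]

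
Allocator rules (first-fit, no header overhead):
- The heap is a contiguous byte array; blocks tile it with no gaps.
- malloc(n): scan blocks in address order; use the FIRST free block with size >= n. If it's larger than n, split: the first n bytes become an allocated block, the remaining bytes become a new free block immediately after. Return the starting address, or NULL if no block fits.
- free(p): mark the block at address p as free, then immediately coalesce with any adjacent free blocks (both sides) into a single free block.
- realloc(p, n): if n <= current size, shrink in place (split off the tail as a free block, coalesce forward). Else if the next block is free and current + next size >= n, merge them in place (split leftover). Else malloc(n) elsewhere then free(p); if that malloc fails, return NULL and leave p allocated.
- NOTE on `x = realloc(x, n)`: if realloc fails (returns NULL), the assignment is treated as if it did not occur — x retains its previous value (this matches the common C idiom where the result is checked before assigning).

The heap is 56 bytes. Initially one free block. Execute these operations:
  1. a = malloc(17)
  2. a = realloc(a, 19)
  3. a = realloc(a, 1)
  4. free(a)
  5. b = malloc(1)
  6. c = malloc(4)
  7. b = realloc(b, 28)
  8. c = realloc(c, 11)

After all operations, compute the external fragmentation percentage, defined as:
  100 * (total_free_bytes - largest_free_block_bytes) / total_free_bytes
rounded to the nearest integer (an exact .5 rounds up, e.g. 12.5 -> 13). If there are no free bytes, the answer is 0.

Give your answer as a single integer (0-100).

Answer: 29

Derivation:
Op 1: a = malloc(17) -> a = 0; heap: [0-16 ALLOC][17-55 FREE]
Op 2: a = realloc(a, 19) -> a = 0; heap: [0-18 ALLOC][19-55 FREE]
Op 3: a = realloc(a, 1) -> a = 0; heap: [0-0 ALLOC][1-55 FREE]
Op 4: free(a) -> (freed a); heap: [0-55 FREE]
Op 5: b = malloc(1) -> b = 0; heap: [0-0 ALLOC][1-55 FREE]
Op 6: c = malloc(4) -> c = 1; heap: [0-0 ALLOC][1-4 ALLOC][5-55 FREE]
Op 7: b = realloc(b, 28) -> b = 5; heap: [0-0 FREE][1-4 ALLOC][5-32 ALLOC][33-55 FREE]
Op 8: c = realloc(c, 11) -> c = 33; heap: [0-4 FREE][5-32 ALLOC][33-43 ALLOC][44-55 FREE]
Free blocks: [5 12] total_free=17 largest=12 -> 100*(17-12)/17 = 500/17 ≈ 29.412 -> rounds to 29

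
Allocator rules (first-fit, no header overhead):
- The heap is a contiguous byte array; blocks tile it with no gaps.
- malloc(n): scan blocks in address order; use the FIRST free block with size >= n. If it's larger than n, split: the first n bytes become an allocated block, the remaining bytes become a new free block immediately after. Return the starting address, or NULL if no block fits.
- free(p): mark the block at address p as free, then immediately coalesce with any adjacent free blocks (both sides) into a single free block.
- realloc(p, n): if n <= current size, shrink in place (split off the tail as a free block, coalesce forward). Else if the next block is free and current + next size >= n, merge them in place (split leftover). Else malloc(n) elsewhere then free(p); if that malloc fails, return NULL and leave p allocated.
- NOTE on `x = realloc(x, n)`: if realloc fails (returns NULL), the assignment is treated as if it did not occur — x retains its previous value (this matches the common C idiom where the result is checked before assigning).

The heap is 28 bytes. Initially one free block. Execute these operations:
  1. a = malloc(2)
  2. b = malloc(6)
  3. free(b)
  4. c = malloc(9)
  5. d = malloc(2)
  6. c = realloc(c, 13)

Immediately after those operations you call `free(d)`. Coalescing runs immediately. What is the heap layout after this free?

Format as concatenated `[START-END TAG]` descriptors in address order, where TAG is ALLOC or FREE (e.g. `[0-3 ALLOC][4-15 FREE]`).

Op 1: a = malloc(2) -> a = 0; heap: [0-1 ALLOC][2-27 FREE]
Op 2: b = malloc(6) -> b = 2; heap: [0-1 ALLOC][2-7 ALLOC][8-27 FREE]
Op 3: free(b) -> (freed b); heap: [0-1 ALLOC][2-27 FREE]
Op 4: c = malloc(9) -> c = 2; heap: [0-1 ALLOC][2-10 ALLOC][11-27 FREE]
Op 5: d = malloc(2) -> d = 11; heap: [0-1 ALLOC][2-10 ALLOC][11-12 ALLOC][13-27 FREE]
Op 6: c = realloc(c, 13) -> c = 13; heap: [0-1 ALLOC][2-10 FREE][11-12 ALLOC][13-25 ALLOC][26-27 FREE]
free(d): d = 11 -> block [11-12 ALLOC]; mark free, coalesce with adjacent free neighbors -> [0-1 ALLOC][2-12 FREE][13-25 ALLOC][26-27 FREE]

Answer: [0-1 ALLOC][2-12 FREE][13-25 ALLOC][26-27 FREE]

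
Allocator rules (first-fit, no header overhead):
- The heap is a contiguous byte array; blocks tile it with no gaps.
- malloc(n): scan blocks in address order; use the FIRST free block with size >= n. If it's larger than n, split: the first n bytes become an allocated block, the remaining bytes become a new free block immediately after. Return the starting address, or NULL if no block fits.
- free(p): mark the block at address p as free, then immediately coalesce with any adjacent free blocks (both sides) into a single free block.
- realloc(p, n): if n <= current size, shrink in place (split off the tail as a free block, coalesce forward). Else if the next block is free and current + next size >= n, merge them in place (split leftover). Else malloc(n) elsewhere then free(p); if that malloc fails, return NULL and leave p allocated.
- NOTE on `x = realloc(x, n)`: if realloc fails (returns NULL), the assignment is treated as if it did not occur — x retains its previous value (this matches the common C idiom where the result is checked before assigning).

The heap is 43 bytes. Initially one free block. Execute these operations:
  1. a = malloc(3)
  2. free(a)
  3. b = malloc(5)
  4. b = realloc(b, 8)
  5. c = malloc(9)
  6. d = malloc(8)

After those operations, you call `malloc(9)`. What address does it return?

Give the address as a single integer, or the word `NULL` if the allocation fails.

Answer: 25

Derivation:
Op 1: a = malloc(3) -> a = 0; heap: [0-2 ALLOC][3-42 FREE]
Op 2: free(a) -> (freed a); heap: [0-42 FREE]
Op 3: b = malloc(5) -> b = 0; heap: [0-4 ALLOC][5-42 FREE]
Op 4: b = realloc(b, 8) -> b = 0; heap: [0-7 ALLOC][8-42 FREE]
Op 5: c = malloc(9) -> c = 8; heap: [0-7 ALLOC][8-16 ALLOC][17-42 FREE]
Op 6: d = malloc(8) -> d = 17; heap: [0-7 ALLOC][8-16 ALLOC][17-24 ALLOC][25-42 FREE]
malloc(9): first-fit scan over [0-7 ALLOC][8-16 ALLOC][17-24 ALLOC][25-42 FREE] -> 25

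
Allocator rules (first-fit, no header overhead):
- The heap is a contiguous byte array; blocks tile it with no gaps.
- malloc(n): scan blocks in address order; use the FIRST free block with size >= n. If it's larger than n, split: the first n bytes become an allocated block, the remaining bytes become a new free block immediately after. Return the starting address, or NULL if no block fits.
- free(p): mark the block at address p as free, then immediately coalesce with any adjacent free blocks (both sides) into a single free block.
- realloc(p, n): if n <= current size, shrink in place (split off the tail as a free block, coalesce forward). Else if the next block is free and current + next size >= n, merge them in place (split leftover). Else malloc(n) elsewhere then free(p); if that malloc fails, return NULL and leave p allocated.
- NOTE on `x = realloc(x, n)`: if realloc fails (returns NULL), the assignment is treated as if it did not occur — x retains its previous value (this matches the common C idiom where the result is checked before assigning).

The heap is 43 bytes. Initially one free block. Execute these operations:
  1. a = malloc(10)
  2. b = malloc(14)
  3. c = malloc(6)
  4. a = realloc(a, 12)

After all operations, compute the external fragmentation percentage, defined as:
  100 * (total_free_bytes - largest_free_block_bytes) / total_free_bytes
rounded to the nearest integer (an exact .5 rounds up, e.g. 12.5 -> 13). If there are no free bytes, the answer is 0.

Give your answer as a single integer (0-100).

Answer: 9

Derivation:
Op 1: a = malloc(10) -> a = 0; heap: [0-9 ALLOC][10-42 FREE]
Op 2: b = malloc(14) -> b = 10; heap: [0-9 ALLOC][10-23 ALLOC][24-42 FREE]
Op 3: c = malloc(6) -> c = 24; heap: [0-9 ALLOC][10-23 ALLOC][24-29 ALLOC][30-42 FREE]
Op 4: a = realloc(a, 12) -> a = 30; heap: [0-9 FREE][10-23 ALLOC][24-29 ALLOC][30-41 ALLOC][42-42 FREE]
Free blocks: [10 1] total_free=11 largest=10 -> 100*(11-10)/11 = 100/11 ≈ 9.091 -> rounds to 9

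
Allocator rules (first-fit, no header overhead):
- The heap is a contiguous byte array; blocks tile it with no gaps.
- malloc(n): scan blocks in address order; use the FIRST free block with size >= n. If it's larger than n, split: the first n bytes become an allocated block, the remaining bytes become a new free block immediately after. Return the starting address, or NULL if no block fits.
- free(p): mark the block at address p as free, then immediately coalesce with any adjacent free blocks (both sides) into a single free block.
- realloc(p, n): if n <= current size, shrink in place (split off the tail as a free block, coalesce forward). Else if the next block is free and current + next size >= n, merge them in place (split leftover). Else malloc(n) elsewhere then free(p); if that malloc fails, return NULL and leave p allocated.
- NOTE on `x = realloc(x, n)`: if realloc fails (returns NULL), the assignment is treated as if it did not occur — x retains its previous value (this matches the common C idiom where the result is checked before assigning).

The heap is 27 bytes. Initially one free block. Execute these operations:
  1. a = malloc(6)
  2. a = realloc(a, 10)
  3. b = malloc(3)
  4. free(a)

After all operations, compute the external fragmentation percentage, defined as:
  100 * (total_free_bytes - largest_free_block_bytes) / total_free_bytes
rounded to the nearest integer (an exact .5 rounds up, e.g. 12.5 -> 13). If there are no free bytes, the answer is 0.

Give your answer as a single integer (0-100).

Op 1: a = malloc(6) -> a = 0; heap: [0-5 ALLOC][6-26 FREE]
Op 2: a = realloc(a, 10) -> a = 0; heap: [0-9 ALLOC][10-26 FREE]
Op 3: b = malloc(3) -> b = 10; heap: [0-9 ALLOC][10-12 ALLOC][13-26 FREE]
Op 4: free(a) -> (freed a); heap: [0-9 FREE][10-12 ALLOC][13-26 FREE]
Free blocks: [10 14] total_free=24 largest=14 -> 100*(24-14)/24 = 1000/24 ≈ 41.667 -> rounds to 42

Answer: 42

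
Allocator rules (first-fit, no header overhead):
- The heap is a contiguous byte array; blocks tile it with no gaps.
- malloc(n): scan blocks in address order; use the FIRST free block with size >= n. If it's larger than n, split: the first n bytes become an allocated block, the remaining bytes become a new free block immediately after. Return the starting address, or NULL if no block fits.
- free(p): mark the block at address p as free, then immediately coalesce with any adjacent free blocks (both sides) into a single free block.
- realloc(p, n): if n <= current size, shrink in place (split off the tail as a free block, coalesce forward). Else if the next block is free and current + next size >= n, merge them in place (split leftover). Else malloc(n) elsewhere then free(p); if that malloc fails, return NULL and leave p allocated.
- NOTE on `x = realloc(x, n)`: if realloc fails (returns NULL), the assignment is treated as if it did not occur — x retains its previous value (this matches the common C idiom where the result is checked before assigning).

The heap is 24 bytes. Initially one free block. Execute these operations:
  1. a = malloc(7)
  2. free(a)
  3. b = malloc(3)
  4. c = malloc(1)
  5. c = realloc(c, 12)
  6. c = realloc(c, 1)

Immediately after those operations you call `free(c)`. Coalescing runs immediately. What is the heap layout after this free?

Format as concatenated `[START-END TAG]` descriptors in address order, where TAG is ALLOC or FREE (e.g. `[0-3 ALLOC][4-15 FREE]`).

Op 1: a = malloc(7) -> a = 0; heap: [0-6 ALLOC][7-23 FREE]
Op 2: free(a) -> (freed a); heap: [0-23 FREE]
Op 3: b = malloc(3) -> b = 0; heap: [0-2 ALLOC][3-23 FREE]
Op 4: c = malloc(1) -> c = 3; heap: [0-2 ALLOC][3-3 ALLOC][4-23 FREE]
Op 5: c = realloc(c, 12) -> c = 3; heap: [0-2 ALLOC][3-14 ALLOC][15-23 FREE]
Op 6: c = realloc(c, 1) -> c = 3; heap: [0-2 ALLOC][3-3 ALLOC][4-23 FREE]
free(c): c = 3 -> block [3-3 ALLOC]; mark free, coalesce with adjacent free neighbors -> [0-2 ALLOC][3-23 FREE]

Answer: [0-2 ALLOC][3-23 FREE]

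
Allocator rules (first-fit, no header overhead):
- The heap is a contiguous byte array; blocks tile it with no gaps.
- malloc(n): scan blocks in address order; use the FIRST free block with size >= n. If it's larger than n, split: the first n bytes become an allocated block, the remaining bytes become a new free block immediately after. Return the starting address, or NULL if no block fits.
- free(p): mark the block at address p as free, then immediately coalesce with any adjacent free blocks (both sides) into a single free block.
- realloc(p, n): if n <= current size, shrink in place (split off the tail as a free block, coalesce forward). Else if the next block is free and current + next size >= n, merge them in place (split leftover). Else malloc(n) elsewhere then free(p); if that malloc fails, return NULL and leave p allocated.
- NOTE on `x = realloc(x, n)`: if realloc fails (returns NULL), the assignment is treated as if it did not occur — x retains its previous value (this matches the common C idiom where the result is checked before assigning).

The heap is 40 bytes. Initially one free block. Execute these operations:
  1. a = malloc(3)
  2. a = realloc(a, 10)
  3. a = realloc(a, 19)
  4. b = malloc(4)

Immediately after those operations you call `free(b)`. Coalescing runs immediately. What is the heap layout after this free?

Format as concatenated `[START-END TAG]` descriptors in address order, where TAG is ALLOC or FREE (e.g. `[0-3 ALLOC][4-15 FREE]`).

Op 1: a = malloc(3) -> a = 0; heap: [0-2 ALLOC][3-39 FREE]
Op 2: a = realloc(a, 10) -> a = 0; heap: [0-9 ALLOC][10-39 FREE]
Op 3: a = realloc(a, 19) -> a = 0; heap: [0-18 ALLOC][19-39 FREE]
Op 4: b = malloc(4) -> b = 19; heap: [0-18 ALLOC][19-22 ALLOC][23-39 FREE]
free(b): b = 19 -> block [19-22 ALLOC]; mark free, coalesce with adjacent free neighbors -> [0-18 ALLOC][19-39 FREE]

Answer: [0-18 ALLOC][19-39 FREE]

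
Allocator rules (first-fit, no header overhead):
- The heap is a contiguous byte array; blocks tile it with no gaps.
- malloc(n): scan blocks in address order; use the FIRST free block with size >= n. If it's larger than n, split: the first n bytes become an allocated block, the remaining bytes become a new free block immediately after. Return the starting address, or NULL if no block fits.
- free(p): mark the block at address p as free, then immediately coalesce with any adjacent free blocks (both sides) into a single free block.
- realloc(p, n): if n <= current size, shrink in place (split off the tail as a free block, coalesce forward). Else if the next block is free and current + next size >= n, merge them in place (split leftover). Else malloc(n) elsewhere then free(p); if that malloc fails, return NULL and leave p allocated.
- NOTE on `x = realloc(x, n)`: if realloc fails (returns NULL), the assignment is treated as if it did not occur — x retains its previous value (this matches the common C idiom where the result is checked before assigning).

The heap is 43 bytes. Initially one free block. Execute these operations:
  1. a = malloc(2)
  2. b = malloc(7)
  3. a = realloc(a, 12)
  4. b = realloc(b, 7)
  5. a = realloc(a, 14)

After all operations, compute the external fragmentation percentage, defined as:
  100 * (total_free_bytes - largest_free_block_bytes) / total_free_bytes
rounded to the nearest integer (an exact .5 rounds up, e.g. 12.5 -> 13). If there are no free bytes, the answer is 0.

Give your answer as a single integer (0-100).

Answer: 9

Derivation:
Op 1: a = malloc(2) -> a = 0; heap: [0-1 ALLOC][2-42 FREE]
Op 2: b = malloc(7) -> b = 2; heap: [0-1 ALLOC][2-8 ALLOC][9-42 FREE]
Op 3: a = realloc(a, 12) -> a = 9; heap: [0-1 FREE][2-8 ALLOC][9-20 ALLOC][21-42 FREE]
Op 4: b = realloc(b, 7) -> b = 2; heap: [0-1 FREE][2-8 ALLOC][9-20 ALLOC][21-42 FREE]
Op 5: a = realloc(a, 14) -> a = 9; heap: [0-1 FREE][2-8 ALLOC][9-22 ALLOC][23-42 FREE]
Free blocks: [2 20] total_free=22 largest=20 -> 100*(22-20)/22 = 200/22 ≈ 9.091 -> rounds to 9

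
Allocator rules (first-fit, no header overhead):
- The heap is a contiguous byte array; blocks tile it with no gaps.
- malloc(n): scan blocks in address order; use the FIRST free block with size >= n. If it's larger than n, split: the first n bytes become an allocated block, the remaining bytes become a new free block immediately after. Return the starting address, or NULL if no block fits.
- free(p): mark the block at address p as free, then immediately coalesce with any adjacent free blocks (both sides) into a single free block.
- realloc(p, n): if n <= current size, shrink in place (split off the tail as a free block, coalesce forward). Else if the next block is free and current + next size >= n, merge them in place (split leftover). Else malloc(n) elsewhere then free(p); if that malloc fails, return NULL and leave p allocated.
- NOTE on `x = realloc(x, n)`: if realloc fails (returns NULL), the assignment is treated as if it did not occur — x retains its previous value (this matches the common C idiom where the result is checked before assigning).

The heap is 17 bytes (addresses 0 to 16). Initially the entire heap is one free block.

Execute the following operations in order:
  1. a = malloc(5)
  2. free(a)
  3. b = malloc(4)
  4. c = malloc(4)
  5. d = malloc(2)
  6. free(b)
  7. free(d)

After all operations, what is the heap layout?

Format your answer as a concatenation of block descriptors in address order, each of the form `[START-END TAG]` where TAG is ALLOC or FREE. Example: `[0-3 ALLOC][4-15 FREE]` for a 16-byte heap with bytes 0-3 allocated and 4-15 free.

Answer: [0-3 FREE][4-7 ALLOC][8-16 FREE]

Derivation:
Op 1: a = malloc(5) -> a = 0; heap: [0-4 ALLOC][5-16 FREE]
Op 2: free(a) -> (freed a); heap: [0-16 FREE]
Op 3: b = malloc(4) -> b = 0; heap: [0-3 ALLOC][4-16 FREE]
Op 4: c = malloc(4) -> c = 4; heap: [0-3 ALLOC][4-7 ALLOC][8-16 FREE]
Op 5: d = malloc(2) -> d = 8; heap: [0-3 ALLOC][4-7 ALLOC][8-9 ALLOC][10-16 FREE]
Op 6: free(b) -> (freed b); heap: [0-3 FREE][4-7 ALLOC][8-9 ALLOC][10-16 FREE]
Op 7: free(d) -> (freed d); heap: [0-3 FREE][4-7 ALLOC][8-16 FREE]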